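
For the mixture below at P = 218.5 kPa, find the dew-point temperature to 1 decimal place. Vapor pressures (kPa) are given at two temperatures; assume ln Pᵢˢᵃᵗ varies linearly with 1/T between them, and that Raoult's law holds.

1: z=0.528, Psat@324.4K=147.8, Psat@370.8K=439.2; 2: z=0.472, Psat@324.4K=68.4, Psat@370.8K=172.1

Dew-point temperature: Σzᵢ·P/Pᵢˢᵃᵗ(T) = 1. Interpolate ln Pᵢˢᵃᵗ = aᵢ + bᵢ/T.
  T = 324.4 K: ΣzᵢP/Pᵢˢᵃᵗ = 2.2883
  T = 370.8 K: ΣzᵢP/Pᵢˢᵃᵗ = 0.8619
  T = 347.6 K: ΣzᵢP/Pᵢˢᵃᵗ = 1.3584
  T = 359.2 K: ΣzᵢP/Pᵢˢᵃᵗ = 1.0740
  T = 365.0 K: ΣzᵢP/Pᵢˢᵃᵗ = 0.9604
  T = 362.1 K: ΣzᵢP/Pᵢˢᵃᵗ = 1.0151
Interpolating between 362.1 K and 365.0 K gives T ≈ 362.9 K.

T = 362.9 K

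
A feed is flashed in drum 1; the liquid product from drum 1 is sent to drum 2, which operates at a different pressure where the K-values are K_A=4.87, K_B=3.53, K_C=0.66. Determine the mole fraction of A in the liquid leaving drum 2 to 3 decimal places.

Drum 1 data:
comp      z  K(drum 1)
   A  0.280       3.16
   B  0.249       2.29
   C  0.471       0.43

x_A (drum 2) = 0.040

Drum 1:
Let ψ₁ = V/F and solve Σ zᵢ(Kᵢ−1)/(1+ψ₁(Kᵢ−1)) = 0.
Feasibility: ΣzᵢKᵢ = 1.658, Σzᵢ/Kᵢ = 1.293 — both > 1, two phases present.
Newton iteration, ψ₁⁰ = 0.51:
  ψ₁ = 0.510: g = 0.1030, g' = -0.751 → ψ₁ = 0.647
  ψ₁ = 0.647: g = 0.0018, g' = -0.734 → ψ₁ = 0.650
Converged at ψ₁ = 0.650.
Drum-1 compositions:
  A: x = 0.116, y = 0.368
  B: x = 0.135, y = 0.310
  C: x = 0.748, y = 0.322
Drum-2 feed = drum-1 liquid: z₂ = (0.1165, 0.1355, 0.7480).
Drum 2:
Rachford–Rice: g(ψ₂) = Σ zᵢ(Kᵢ−1)/(1+ψ₂(Kᵢ−1)) = 0.
Feasibility: ΣzᵢKᵢ = 1.539, Σzᵢ/Kᵢ = 1.196 — both > 1, two phases present.
Newton–Raphson from ψ₂ = 0.5:
  ψ₂ = 0.500: g = -0.0015, g' = -0.497 → ψ₂ = 0.497
Converged at ψ₂ = 0.497.
  A: x = 0.040, y = 0.194
  B: x = 0.060, y = 0.212
  C: x = 0.900, y = 0.594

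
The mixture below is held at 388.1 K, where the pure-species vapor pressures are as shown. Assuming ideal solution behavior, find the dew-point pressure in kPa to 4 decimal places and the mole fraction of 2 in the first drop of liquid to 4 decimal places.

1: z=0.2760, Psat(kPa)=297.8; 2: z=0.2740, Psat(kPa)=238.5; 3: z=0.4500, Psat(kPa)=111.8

At the dew point ψ → 1, so Σzᵢ/Kᵢ = 1 with Kᵢ = Pᵢˢᵃᵗ/P ⇒ 1/P = Σzᵢ/Pᵢˢᵃᵗ.
1/P = 0.2760/297.8 + 0.2740/238.5 + 0.4500/111.8 = 0.0061007 ⇒ P = 163.9159 kPa
xᵢ = zᵢP/Pᵢˢᵃᵗ ⇒ x_2 = 0.2740·163.9159/238.5 = 0.1883

Pdew = 163.9159 kPa, x_2 = 0.1883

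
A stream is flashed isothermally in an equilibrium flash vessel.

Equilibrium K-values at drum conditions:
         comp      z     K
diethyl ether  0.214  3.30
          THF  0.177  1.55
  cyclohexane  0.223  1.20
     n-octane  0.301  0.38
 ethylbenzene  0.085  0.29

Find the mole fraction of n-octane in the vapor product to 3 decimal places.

y_n-octane = 0.162

Rachford–Rice: g(β) = Σ zᵢ(Kᵢ−1)/(1+β(Kᵢ−1)) = 0.
g(0) = ΣzᵢKᵢ − 1 = 0.387 and g(1) = 1 − Σzᵢ/Kᵢ = -0.450, so a root lies in (0, 1).
Newton–Raphson from β = 0.57:
  β = 0.570: g = -0.0629, g' = -0.648 → β = 0.473
  β = 0.473: g = -0.0012, g' = -0.630 → β = 0.471
Converged at β = 0.471.
Compositions from xᵢ = zᵢ/(1+β(Kᵢ−1)), yᵢ = Kᵢxᵢ:
  diethyl ether: x = 0.103, y = 0.339
  THF: x = 0.141, y = 0.218
  cyclohexane: x = 0.204, y = 0.245
  n-octane: x = 0.425, y = 0.162
  ethylbenzene: x = 0.128, y = 0.037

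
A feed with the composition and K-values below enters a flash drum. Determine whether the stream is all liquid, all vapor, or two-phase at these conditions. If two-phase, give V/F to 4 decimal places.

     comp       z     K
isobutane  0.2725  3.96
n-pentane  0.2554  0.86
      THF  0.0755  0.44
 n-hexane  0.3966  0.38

ΣzᵢKᵢ = 1.4827; Σzᵢ/Kᵢ = 1.5811.
Both exceed 1, so a two-phase solution exists.
Rachford–Rice: g(ψ) = Σ zᵢ(Kᵢ−1)/(1+ψ(Kᵢ−1)) = 0.
Newton iteration, ψ⁰ = 0.44:
  ψ = 0.4400: g = -0.08201, g' = -0.7861 → ψ = 0.3357
  ψ = 0.3357: g = 0.00450, g' = -0.8853 → ψ = 0.3407
  ψ = 0.3407: g = 0.00002, g' = -0.8785 → ψ = 0.3408
Converged at ψ = 0.3408.

two-phase, V/F = 0.3408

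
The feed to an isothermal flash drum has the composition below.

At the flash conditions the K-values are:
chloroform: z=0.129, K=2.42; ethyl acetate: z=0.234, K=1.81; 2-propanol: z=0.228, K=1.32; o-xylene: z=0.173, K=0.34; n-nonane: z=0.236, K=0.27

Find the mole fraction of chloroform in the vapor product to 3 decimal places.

y_chloroform = 0.225

Rachford–Rice: g(V/F) = Σ zᵢ(Kᵢ−1)/(1+V/F(Kᵢ−1)) = 0.
g(0) = ΣzᵢKᵢ − 1 = 0.159 and g(1) = 1 − Σzᵢ/Kᵢ = -0.738, so a root lies in (0, 1).
Newton–Raphson from V/F = 0.5:
  V/F = 0.500: g = -0.1368, g' = -0.664 → V/F = 0.294
  V/F = 0.294: g = -0.0120, g' = -0.569 → V/F = 0.273
Converged at V/F = 0.273.
Compositions from xᵢ = zᵢ/(1+V/F(Kᵢ−1)), yᵢ = Kᵢxᵢ:
  chloroform: x = 0.093, y = 0.225
  ethyl acetate: x = 0.192, y = 0.347
  2-propanol: x = 0.210, y = 0.277
  o-xylene: x = 0.211, y = 0.072
  n-nonane: x = 0.295, y = 0.080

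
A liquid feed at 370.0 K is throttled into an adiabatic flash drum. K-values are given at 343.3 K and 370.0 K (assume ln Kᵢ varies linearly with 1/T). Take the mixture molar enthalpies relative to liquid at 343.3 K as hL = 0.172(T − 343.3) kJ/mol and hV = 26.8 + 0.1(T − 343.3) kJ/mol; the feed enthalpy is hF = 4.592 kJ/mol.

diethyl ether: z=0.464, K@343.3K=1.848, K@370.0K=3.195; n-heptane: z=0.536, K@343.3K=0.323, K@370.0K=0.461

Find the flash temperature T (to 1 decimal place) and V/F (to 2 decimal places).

Adiabatic flash: solve Rachford–Rice at each trial T, then check hF = ψ·hV(T) + (1−ψ)·hL(T).
  T = 343.3 K: K = (1.848, 0.323), RR gives ψ = 0.053, H_out = 1.428 kJ/mol
  T = 370.0 K: K = (3.195, 0.461), RR gives ψ = 0.617, H_out = 19.933 kJ/mol
  T = 356.6 K: K = (2.452, 0.388), RR gives ψ = 0.389, H_out = 12.350 kJ/mol
  T = 350.0 K: K = (2.137, 0.355), RR gives ψ = 0.248, H_out = 7.676 kJ/mol
  T = 346.6 K: K = (1.986, 0.339), RR gives ψ = 0.158, H_out = 4.767 kJ/mol
  T = 345.0 K: K = (1.918, 0.331), RR gives ψ = 0.110, H_out = 3.224 kJ/mol
Linear interpolation between T = 345.0 (H_out = 3.224) and T = 346.6 (H_out = 4.767) on hF = 4.592 gives T ≈ 346.4 K, at which ψ = 0.15.

T = 346.4 K, V/F = 0.15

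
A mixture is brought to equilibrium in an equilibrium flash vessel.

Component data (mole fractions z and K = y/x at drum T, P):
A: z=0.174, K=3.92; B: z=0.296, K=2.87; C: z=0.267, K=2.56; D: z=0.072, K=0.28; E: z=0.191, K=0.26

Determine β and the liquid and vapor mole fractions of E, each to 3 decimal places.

Rachford–Rice: g(β) = Σ zᵢ(Kᵢ−1)/(1+β(Kᵢ−1)) = 0.
g(0) = ΣzᵢKᵢ − 1 = 1.285 and g(1) = 1 − Σzᵢ/Kᵢ = -0.244, so a root lies in (0, 1).
Newton–Raphson from β = 0.46:
  β = 0.460: g = 0.4651, g' = -1.113 → β = 0.878
  β = 0.878: g = -0.0162, g' = -1.508 → β = 0.867
Converged at β = 0.867.
Compositions from xᵢ = zᵢ/(1+β(Kᵢ−1)), yᵢ = Kᵢxᵢ:
  A: x = 0.049, y = 0.193
  B: x = 0.113, y = 0.324
  C: x = 0.114, y = 0.291
  D: x = 0.192, y = 0.054
  E: x = 0.533, y = 0.139

β = 0.867, x_E = 0.533, y_E = 0.139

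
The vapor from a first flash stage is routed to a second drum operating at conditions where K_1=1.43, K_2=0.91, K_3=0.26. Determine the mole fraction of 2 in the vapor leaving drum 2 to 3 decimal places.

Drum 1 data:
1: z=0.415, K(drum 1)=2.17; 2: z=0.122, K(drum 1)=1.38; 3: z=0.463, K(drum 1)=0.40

Drum 1:
Newton–Raphson from ψ₁ = 0.65:
  ψ₁ = 0.650: g = -0.1424, g' = -0.643 → ψ₁ = 0.428
  ψ₁ = 0.428: g = -0.0106, g' = -0.567 → ψ₁ = 0.410
Converged at ψ₁ = 0.410.
Drum-1 compositions:
  1: x = 0.281, y = 0.609
  2: x = 0.106, y = 0.146
  3: x = 0.614, y = 0.246
Drum-2 feed = drum-1 vapor: z₂ = (0.6088, 0.1457, 0.2456).
Drum 2:
Newton–Raphson from ψ₂ = 0.61:
  ψ₂ = 0.610: g = -0.1377, g' = -0.519 → ψ₂ = 0.344
  ψ₂ = 0.344: g = -0.0294, g' = -0.329 → ψ₂ = 0.255
  ψ₂ = 0.255: g = -0.0015, g' = -0.297 → ψ₂ = 0.250
Converged at ψ₂ = 0.250.
  1: x = 0.550, y = 0.786
  2: x = 0.149, y = 0.136
  3: x = 0.301, y = 0.078

y_2 (drum 2) = 0.136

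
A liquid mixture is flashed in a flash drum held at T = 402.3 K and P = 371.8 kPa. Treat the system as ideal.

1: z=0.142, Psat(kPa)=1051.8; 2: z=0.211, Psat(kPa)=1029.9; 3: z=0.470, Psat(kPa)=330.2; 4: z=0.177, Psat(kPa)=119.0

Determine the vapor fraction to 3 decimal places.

ψ = 0.689

Raoult's law: Kᵢ = Pᵢˢᵃᵗ/P = Pᵢˢᵃᵗ/371.8.
  K_1 = 1051.8/371.8 = 2.82894, K_2 = 1029.9/371.8 = 2.77004, K_3 = 330.2/371.8 = 0.88811, K_4 = 119.0/371.8 = 0.32006
Let ψ = V/F and solve Σ zᵢ(Kᵢ−1)/(1+ψ(Kᵢ−1)) = 0.
g(0) = ΣzᵢKᵢ − 1 = 0.460 and g(1) = 1 − Σzᵢ/Kᵢ = -0.209, so a root lies in (0, 1).
Newton–Raphson from ψ = 0.5:
  ψ = 0.500: g = 0.0957, g' = -0.510 → ψ = 0.688
  ψ = 0.688: g = 0.0005, g' = -0.523 → ψ = 0.689
Converged at ψ = 0.689.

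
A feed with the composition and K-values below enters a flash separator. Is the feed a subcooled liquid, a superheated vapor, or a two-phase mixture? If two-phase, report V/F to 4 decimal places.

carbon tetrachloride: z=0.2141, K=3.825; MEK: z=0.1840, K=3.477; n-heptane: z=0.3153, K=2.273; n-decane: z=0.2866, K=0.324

ΣzᵢKᵢ = 2.2682; Σzᵢ/Kᵢ = 1.1322.
Both exceed 1, so a two-phase solution exists.
Rachford–Rice: g(ψ) = Σ zᵢ(Kᵢ−1)/(1+ψ(Kᵢ−1)) = 0.
Iterate (Newton) starting at ψ = 0.5:
  ψ = 0.5000: g = 0.40692, g' = -1.0085 → ψ = 0.9035
Converged at ψ = 0.9035.

two-phase, V/F = 0.9035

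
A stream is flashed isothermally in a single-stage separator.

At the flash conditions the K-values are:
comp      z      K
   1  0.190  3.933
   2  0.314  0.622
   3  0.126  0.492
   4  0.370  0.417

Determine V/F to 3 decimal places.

Rachford–Rice: g(V/F) = Σ zᵢ(Kᵢ−1)/(1+V/F(Kᵢ−1)) = 0.
g(0) = ΣzᵢKᵢ − 1 = 0.159 and g(1) = 1 − Σzᵢ/Kᵢ = -0.697, so a root lies in (0, 1).
Newton–Raphson from V/F = 0.5:
  V/F = 0.500: g = -0.3107, g' = -0.646 → V/F = 0.019
  V/F = 0.019: g = 0.1256, g' = -1.674 → V/F = 0.094
  V/F = 0.094: g = 0.0183, g' = -1.229 → V/F = 0.109
Converged at V/F = 0.109.

V/F = 0.109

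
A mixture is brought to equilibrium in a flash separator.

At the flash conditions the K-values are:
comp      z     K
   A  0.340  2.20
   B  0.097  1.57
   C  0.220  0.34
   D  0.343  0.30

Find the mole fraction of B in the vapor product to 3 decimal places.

Rachford–Rice: g(V/F) = Σ zᵢ(Kᵢ−1)/(1+V/F(Kᵢ−1)) = 0.
Feasibility: ΣzᵢKᵢ = 1.078, Σzᵢ/Kᵢ = 2.007 — both > 1, two phases present.
Iterate (Newton) starting at V/F = 0.5:
  V/F = 0.500: g = -0.2881, g' = -0.822 → V/F = 0.149
  V/F = 0.149: g = -0.0323, g' = -0.706 → V/F = 0.104
Converged at V/F = 0.104.
Compositions from xᵢ = zᵢ/(1+V/F(Kᵢ−1)), yᵢ = Kᵢxᵢ:
  A: x = 0.302, y = 0.665
  B: x = 0.092, y = 0.144
  C: x = 0.236, y = 0.080
  D: x = 0.370, y = 0.111

y_B = 0.144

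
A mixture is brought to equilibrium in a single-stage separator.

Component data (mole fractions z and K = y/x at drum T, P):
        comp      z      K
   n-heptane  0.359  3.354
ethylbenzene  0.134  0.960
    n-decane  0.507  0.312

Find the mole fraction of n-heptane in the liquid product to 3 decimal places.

x_n-heptane = 0.197

Let ψ = V/F and solve Σ zᵢ(Kᵢ−1)/(1+ψ(Kᵢ−1)) = 0.
Feasibility: ΣzᵢKᵢ = 1.491, Σzᵢ/Kᵢ = 1.872 — both > 1, two phases present.
Newton–Raphson from ψ = 0.5:
  ψ = 0.500: g = -0.1490, g' = -0.978 → ψ = 0.348
Converged at ψ = 0.348.
Compositions from xᵢ = zᵢ/(1+ψ(Kᵢ−1)), yᵢ = Kᵢxᵢ:
  n-heptane: x = 0.197, y = 0.661
  ethylbenzene: x = 0.136, y = 0.130
  n-decane: x = 0.667, y = 0.208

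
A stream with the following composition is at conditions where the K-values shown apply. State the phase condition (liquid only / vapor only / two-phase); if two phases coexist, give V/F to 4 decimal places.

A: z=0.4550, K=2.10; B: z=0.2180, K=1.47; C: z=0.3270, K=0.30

ΣzᵢKᵢ = 1.3741; Σzᵢ/Kᵢ = 1.4550.
Both exceed 1, so a two-phase solution exists.
Iterate (Newton) starting at ψ = 0.5:
  ψ = 0.5000: g = 0.05371, g' = -0.6400 → ψ = 0.5839
  ψ = 0.5839: g = -0.00200, g' = -0.6921 → ψ = 0.5810
Converged at ψ = 0.5810.

two-phase, V/F = 0.5810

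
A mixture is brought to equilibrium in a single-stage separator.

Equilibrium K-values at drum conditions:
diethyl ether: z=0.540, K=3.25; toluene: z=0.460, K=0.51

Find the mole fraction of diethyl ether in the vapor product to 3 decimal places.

y_diethyl ether = 0.581

Rachford–Rice: g(ψ) = Σ zᵢ(Kᵢ−1)/(1+ψ(Kᵢ−1)) = 0.
g(0) = ΣzᵢKᵢ − 1 = 0.990 and g(1) = 1 − Σzᵢ/Kᵢ = -0.068, so a root lies in (0, 1).
Binary case is linear: z₁(K₁−1)(1+ψ(K₂−1)) + z₂(K₂−1)(1+ψ(K₁−1)) = 0
⇒ ψ = [z₁(K₁−1)+z₂(K₂−1)] / [−(K₁−1)(K₂−1)] = 0.9896/1.1025 = 0.898
Compositions from xᵢ = zᵢ/(1+ψ(Kᵢ−1)), yᵢ = Kᵢxᵢ:
  diethyl ether: x = 0.179, y = 0.581
  toluene: x = 0.821, y = 0.419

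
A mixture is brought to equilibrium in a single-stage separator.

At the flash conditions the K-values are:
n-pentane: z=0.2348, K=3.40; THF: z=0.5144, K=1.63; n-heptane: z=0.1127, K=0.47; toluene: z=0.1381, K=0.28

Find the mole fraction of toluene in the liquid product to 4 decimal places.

x_toluene = 0.3823

Iterate (Newton) starting at ψ = 0.5:
  ψ = 0.5000: g = 0.26596, g' = -0.6309 → ψ = 0.9216
  ψ = 0.9216: g = -0.03179, g' = -0.9662 → ψ = 0.8887
  ψ = 0.8887: g = -0.00136, g' = -0.8867 → ψ = 0.8871
Converged at ψ = 0.8871.
Compositions from xᵢ = zᵢ/(1+ψ(Kᵢ−1)), yᵢ = Kᵢxᵢ:
  n-pentane: x = 0.0750, y = 0.2551
  THF: x = 0.3300, y = 0.5379
  n-heptane: x = 0.2127, y = 0.1000
  toluene: x = 0.3823, y = 0.1070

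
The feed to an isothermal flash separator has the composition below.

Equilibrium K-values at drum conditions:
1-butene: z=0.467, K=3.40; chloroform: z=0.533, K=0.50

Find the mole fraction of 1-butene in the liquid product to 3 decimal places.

x_1-butene = 0.172

Binary case is linear: z₁(K₁−1)(1+β(K₂−1)) + z₂(K₂−1)(1+β(K₁−1)) = 0
⇒ β = [z₁(K₁−1)+z₂(K₂−1)] / [−(K₁−1)(K₂−1)] = 0.8543/1.2000 = 0.712
Compositions from xᵢ = zᵢ/(1+β(Kᵢ−1)), yᵢ = Kᵢxᵢ:
  1-butene: x = 0.172, y = 0.586
  chloroform: x = 0.828, y = 0.414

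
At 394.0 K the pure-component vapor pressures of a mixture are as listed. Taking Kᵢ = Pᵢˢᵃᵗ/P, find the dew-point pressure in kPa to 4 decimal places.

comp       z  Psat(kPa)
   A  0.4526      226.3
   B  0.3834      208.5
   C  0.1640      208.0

At the dew point ψ → 1, so Σzᵢ/Kᵢ = 1 with Kᵢ = Pᵢˢᵃᵗ/P ⇒ 1/P = Σzᵢ/Pᵢˢᵃᵗ.
1/P = 0.4526/226.3 + 0.3834/208.5 + 0.1640/208.0 = 0.0046273 ⇒ P = 216.1083 kPa

Pdew = 216.1083 kPa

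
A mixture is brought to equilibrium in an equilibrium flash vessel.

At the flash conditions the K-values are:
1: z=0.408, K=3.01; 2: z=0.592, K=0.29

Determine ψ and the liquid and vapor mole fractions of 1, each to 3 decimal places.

ψ = 0.280, x_1 = 0.261, y_1 = 0.786

Let ψ = V/F and solve Σ zᵢ(Kᵢ−1)/(1+ψ(Kᵢ−1)) = 0.
g(0) = ΣzᵢKᵢ − 1 = 0.400 and g(1) = 1 − Σzᵢ/Kᵢ = -1.177, so a root lies in (0, 1).
Binary case is linear: z₁(K₁−1)(1+ψ(K₂−1)) + z₂(K₂−1)(1+ψ(K₁−1)) = 0
⇒ ψ = [z₁(K₁−1)+z₂(K₂−1)] / [−(K₁−1)(K₂−1)] = 0.3998/1.4271 = 0.280
Compositions from xᵢ = zᵢ/(1+ψ(Kᵢ−1)), yᵢ = Kᵢxᵢ:
  1: x = 0.261, y = 0.786
  2: x = 0.739, y = 0.214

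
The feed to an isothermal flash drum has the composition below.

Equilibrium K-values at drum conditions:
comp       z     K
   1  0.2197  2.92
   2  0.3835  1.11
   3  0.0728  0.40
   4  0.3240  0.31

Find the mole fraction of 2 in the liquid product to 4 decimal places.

x_2 = 0.3730

Let ψ = V/F and solve Σ zᵢ(Kᵢ−1)/(1+ψ(Kᵢ−1)) = 0.
g(0) = ΣzᵢKᵢ − 1 = 0.1968 and g(1) = 1 − Σzᵢ/Kᵢ = -0.6479, so a root lies in (0, 1).
Iterate (Newton) starting at ψ = 0.5:
  ψ = 0.5000: g = -0.14851, g' = -0.6280 → ψ = 0.2635
  ψ = 0.2635: g = -0.00403, g' = -0.6289 → ψ = 0.2571
Converged at ψ = 0.2571.
Compositions from xᵢ = zᵢ/(1+ψ(Kᵢ−1)), yᵢ = Kᵢxᵢ:
  1: x = 0.1471, y = 0.4295
  2: x = 0.3730, y = 0.4140
  3: x = 0.0861, y = 0.0344
  4: x = 0.3939, y = 0.1221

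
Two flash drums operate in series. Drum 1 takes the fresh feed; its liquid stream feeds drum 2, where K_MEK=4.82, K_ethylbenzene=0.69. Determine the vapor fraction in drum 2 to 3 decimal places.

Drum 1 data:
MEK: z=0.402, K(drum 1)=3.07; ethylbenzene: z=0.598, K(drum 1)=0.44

V/F (drum 2) = 0.481

Drum 1:
Let ψ₁ = V/F and solve Σ zᵢ(Kᵢ−1)/(1+ψ₁(Kᵢ−1)) = 0.
g(0) = ΣzᵢKᵢ − 1 = 0.497 and g(1) = 1 − Σzᵢ/Kᵢ = -0.490, so a root lies in (0, 1).
Binary case is linear: z₁(K₁−1)(1+ψ₁(K₂−1)) + z₂(K₂−1)(1+ψ₁(K₁−1)) = 0
⇒ ψ₁ = [z₁(K₁−1)+z₂(K₂−1)] / [−(K₁−1)(K₂−1)] = 0.4973/1.1592 = 0.429
Drum-1 compositions:
  MEK: x = 0.213, y = 0.654
  ethylbenzene: x = 0.787, y = 0.346
Drum-2 feed = drum-1 liquid: z₂ = (0.2129, 0.7871).
Drum 2:
Binary case is linear: z₁(K₁−1)(1+ψ₂(K₂−1)) + z₂(K₂−1)(1+ψ₂(K₁−1)) = 0
⇒ ψ₂ = [z₁(K₁−1)+z₂(K₂−1)] / [−(K₁−1)(K₂−1)] = 0.5694/1.1842 = 0.481
  MEK: x = 0.075, y = 0.362
  ethylbenzene: x = 0.925, y = 0.638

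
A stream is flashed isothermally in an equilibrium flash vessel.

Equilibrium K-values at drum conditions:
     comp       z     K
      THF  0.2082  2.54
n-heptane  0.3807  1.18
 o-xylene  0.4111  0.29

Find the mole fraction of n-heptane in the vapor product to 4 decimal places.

y_n-heptane = 0.4373

Material balance + equilibrium reduce to Σ zᵢ(Kᵢ−1)/(1+V/F(Kᵢ−1)) = 0.
g(0) = ΣzᵢKᵢ − 1 = 0.0973 and g(1) = 1 − Σzᵢ/Kᵢ = -0.8222, so a root lies in (0, 1).
Newton iteration, V/F⁰ = 0.64:
  V/F = 0.6400: g = -0.31205, g' = -0.8313 → V/F = 0.2646
  V/F = 0.2646: g = -0.06621, g' = -0.5747 → V/F = 0.1494
  V/F = 0.1494: g = 0.00085, g' = -0.5974 → V/F = 0.1509
Converged at V/F = 0.1509.
Compositions from xᵢ = zᵢ/(1+V/F(Kᵢ−1)), yᵢ = Kᵢxᵢ:
  THF: x = 0.1689, y = 0.4291
  n-heptane: x = 0.3706, y = 0.4373
  o-xylene: x = 0.4604, y = 0.1335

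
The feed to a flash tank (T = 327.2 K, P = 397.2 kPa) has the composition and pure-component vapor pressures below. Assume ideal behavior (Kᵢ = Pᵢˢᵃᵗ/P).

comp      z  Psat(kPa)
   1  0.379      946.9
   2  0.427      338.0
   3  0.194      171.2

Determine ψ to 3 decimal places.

Raoult's law: Kᵢ = Pᵢˢᵃᵗ/P = Pᵢˢᵃᵗ/397.2.
  K_1 = 946.9/397.2 = 2.38394, K_2 = 338.0/397.2 = 0.85096, K_3 = 171.2/397.2 = 0.43102
Newton iteration, ψ⁰ = 0.46:
  ψ = 0.460: g = 0.1026, g' = -0.397 → ψ = 0.718
  ψ = 0.718: g = 0.0050, g' = -0.374 → ψ = 0.732
Converged at ψ = 0.732.

ψ = 0.732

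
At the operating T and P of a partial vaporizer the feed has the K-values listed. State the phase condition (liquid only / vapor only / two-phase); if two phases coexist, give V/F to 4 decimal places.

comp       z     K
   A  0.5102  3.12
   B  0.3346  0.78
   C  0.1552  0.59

ΣzᵢKᵢ = 1.9444; Σzᵢ/Kᵢ = 0.8556.
Since Σzᵢ/Kᵢ < 1 the mixture is above its dew point — single vapor phase.

vapor only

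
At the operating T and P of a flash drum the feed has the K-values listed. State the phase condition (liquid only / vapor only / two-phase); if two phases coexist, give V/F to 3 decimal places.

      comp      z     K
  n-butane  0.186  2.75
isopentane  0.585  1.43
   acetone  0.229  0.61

vapor only

ΣzᵢKᵢ = 1.488; Σzᵢ/Kᵢ = 0.852.
Since Σzᵢ/Kᵢ < 1 the mixture is above its dew point — single vapor phase.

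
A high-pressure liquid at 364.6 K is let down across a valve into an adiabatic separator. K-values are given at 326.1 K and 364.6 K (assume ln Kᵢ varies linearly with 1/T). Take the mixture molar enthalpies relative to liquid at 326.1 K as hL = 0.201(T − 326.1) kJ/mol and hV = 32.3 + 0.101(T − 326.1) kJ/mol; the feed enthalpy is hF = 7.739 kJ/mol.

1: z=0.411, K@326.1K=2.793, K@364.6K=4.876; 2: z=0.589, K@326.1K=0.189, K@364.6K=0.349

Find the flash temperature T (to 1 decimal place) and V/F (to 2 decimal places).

Adiabatic flash: solve Rachford–Rice at each trial T, then check hF = ψ·hV(T) + (1−ψ)·hL(T).
  T = 326.1 K: K = (2.793, 0.189), RR gives ψ = 0.178, H_out = 5.759 kJ/mol
  T = 364.6 K: K = (4.876, 0.349), RR gives ψ = 0.479, H_out = 21.377 kJ/mol
  T = 345.4 K: K = (3.751, 0.261), RR gives ψ = 0.342, H_out = 14.278 kJ/mol
  T = 335.8 K: K = (3.253, 0.224), RR gives ψ = 0.268, H_out = 10.342 kJ/mol
  T = 331.0 K: K = (3.020, 0.206), RR gives ψ = 0.226, H_out = 8.175 kJ/mol
  T = 328.6 K: K = (2.907, 0.198), RR gives ψ = 0.203, H_out = 7.021 kJ/mol
Linear interpolation between T = 328.6 (H_out = 7.021) and T = 331.0 (H_out = 8.175) on hF = 7.739 gives T ≈ 330.1 K, at which ψ = 0.22.

T = 330.1 K, V/F = 0.22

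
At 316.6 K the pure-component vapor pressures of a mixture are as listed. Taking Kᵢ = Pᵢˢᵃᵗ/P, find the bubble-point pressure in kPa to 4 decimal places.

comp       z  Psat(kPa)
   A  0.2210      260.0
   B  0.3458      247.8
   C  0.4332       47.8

Pbub = 163.8562 kPa

At the bubble point ψ → 0, so ΣzᵢKᵢ = 1 with Kᵢ = Pᵢˢᵃᵗ/P ⇒ P = ΣzᵢPᵢˢᵃᵗ.
P = 0.2210·260.0 + 0.3458·247.8 + 0.4332·47.8 = 163.8562 kPa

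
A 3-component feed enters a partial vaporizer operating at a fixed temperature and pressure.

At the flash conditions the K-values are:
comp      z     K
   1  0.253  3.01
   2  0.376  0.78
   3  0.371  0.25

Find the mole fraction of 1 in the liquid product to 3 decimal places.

x_1 = 0.197

Material balance + equilibrium reduce to Σ zᵢ(Kᵢ−1)/(1+β(Kᵢ−1)) = 0.
Feasibility: ΣzᵢKᵢ = 1.148, Σzᵢ/Kᵢ = 2.050 — both > 1, two phases present.
Iterate (Newton) starting at β = 0.52:
  β = 0.520: g = -0.3009, g' = -0.828 → β = 0.157
  β = 0.157: g = -0.0143, g' = -0.879 → β = 0.140
  β = 0.140: g = 0.0002, g' = -0.902 → β = 0.141
Converged at β = 0.141.
Compositions from xᵢ = zᵢ/(1+β(Kᵢ−1)), yᵢ = Kᵢxᵢ:
  1: x = 0.197, y = 0.594
  2: x = 0.388, y = 0.303
  3: x = 0.415, y = 0.104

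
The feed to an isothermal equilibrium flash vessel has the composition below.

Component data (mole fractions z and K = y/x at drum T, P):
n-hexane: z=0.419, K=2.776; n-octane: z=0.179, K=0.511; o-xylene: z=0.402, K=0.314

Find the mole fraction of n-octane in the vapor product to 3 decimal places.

y_n-octane = 0.110

Newton–Raphson from V/F = 0.54:
  V/F = 0.540: g = -0.1771, g' = -0.901 → V/F = 0.343
  V/F = 0.343: g = -0.0037, g' = -0.896 → V/F = 0.339
Converged at V/F = 0.339.
Compositions from xᵢ = zᵢ/(1+V/F(Kᵢ−1)), yᵢ = Kᵢxᵢ:
  n-hexane: x = 0.261, y = 0.726
  n-octane: x = 0.215, y = 0.110
  o-xylene: x = 0.524, y = 0.165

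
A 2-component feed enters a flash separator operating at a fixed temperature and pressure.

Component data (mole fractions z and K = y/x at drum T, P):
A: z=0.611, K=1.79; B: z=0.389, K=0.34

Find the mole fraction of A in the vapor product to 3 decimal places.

Rachford–Rice: g(β) = Σ zᵢ(Kᵢ−1)/(1+β(Kᵢ−1)) = 0.
Check two-phase: ΣzᵢKᵢ = 1.226 > 1 and Σzᵢ/Kᵢ = 1.485 > 1, so g(0) = 0.226 > 0 and g(1) = -0.485 < 0.
Binary case is linear: z₁(K₁−1)(1+β(K₂−1)) + z₂(K₂−1)(1+β(K₁−1)) = 0
⇒ β = [z₁(K₁−1)+z₂(K₂−1)] / [−(K₁−1)(K₂−1)] = 0.2260/0.5214 = 0.433
Compositions from xᵢ = zᵢ/(1+β(Kᵢ−1)), yᵢ = Kᵢxᵢ:
  A: x = 0.455, y = 0.815
  B: x = 0.545, y = 0.185

y_A = 0.815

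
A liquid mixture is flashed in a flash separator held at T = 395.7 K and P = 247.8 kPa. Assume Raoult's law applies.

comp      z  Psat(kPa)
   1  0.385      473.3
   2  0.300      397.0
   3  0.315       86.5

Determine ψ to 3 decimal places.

ψ = 0.641

Raoult's law: Kᵢ = Pᵢˢᵃᵗ/P = Pᵢˢᵃᵗ/247.8.
  K_1 = 473.3/247.8 = 1.91001, K_2 = 397.0/247.8 = 1.60210, K_3 = 86.5/247.8 = 0.34907
Let ψ = V/F and solve Σ zᵢ(Kᵢ−1)/(1+ψ(Kᵢ−1)) = 0.
Check two-phase: ΣzᵢKᵢ = 1.326 > 1 and Σzᵢ/Kᵢ = 1.291 > 1, so g(0) = 0.326 > 0 and g(1) = -0.291 < 0.
Iterate (Newton) starting at ψ = 0.5:
  ψ = 0.500: g = 0.0757, g' = -0.508 → ψ = 0.649
  ψ = 0.649: g = -0.0048, g' = -0.582 → ψ = 0.641
Converged at ψ = 0.641.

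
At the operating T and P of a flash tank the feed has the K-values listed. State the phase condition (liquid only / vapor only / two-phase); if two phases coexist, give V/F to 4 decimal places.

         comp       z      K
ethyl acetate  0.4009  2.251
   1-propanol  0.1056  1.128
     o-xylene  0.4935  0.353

two-phase, V/F = 0.2717

ΣzᵢKᵢ = 1.1957; Σzᵢ/Kᵢ = 1.6697.
Both exceed 1, so a two-phase solution exists.
Rachford–Rice: g(ψ) = Σ zᵢ(Kᵢ−1)/(1+ψ(Kᵢ−1)) = 0.
Iterate (Newton) starting at ψ = 0.67:
  ψ = 0.6700: g = -0.27833, g' = -0.8308 → ψ = 0.3350
  ψ = 0.3350: g = -0.04128, g' = -0.6499 → ψ = 0.2715
  ψ = 0.2715: g = 0.00011, g' = -0.6552 → ψ = 0.2717
Converged at ψ = 0.2717.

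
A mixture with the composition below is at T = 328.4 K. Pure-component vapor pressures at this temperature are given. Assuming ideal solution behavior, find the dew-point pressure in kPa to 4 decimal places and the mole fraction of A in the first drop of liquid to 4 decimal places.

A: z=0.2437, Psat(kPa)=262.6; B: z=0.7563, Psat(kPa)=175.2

Pdew = 190.6647 kPa, x_A = 0.1769

At the dew point ψ → 1, so Σzᵢ/Kᵢ = 1 with Kᵢ = Pᵢˢᵃᵗ/P ⇒ 1/P = Σzᵢ/Pᵢˢᵃᵗ.
1/P = 0.2437/262.6 + 0.7563/175.2 = 0.0052448 ⇒ P = 190.6647 kPa
xᵢ = zᵢP/Pᵢˢᵃᵗ ⇒ x_A = 0.2437·190.6647/262.6 = 0.1769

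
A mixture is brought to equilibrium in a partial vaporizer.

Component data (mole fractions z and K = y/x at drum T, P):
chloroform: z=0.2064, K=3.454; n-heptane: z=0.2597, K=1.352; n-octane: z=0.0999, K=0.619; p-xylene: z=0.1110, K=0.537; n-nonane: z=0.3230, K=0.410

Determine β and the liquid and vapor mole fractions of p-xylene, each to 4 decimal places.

Let β = V/F and solve Σ zᵢ(Kᵢ−1)/(1+β(Kᵢ−1)) = 0.
Feasibility: ΣzᵢKᵢ = 1.3179, Σzᵢ/Kᵢ = 1.4077 — both > 1, two phases present.
Newton iteration, β⁰ = 0.5:
  β = 0.5000: g = -0.07903, g' = -0.5625 → β = 0.3595
  β = 0.3595: g = 0.00262, g' = -0.6110 → β = 0.3638
Converged at β = 0.3638.
Compositions from xᵢ = zᵢ/(1+β(Kᵢ−1)), yᵢ = Kᵢxᵢ:
  chloroform: x = 0.1090, y = 0.3767
  n-heptane: x = 0.2302, y = 0.3113
  n-octane: x = 0.1160, y = 0.0718
  p-xylene: x = 0.1335, y = 0.0717
  n-nonane: x = 0.4113, y = 0.1686

β = 0.3638, x_p-xylene = 0.1335, y_p-xylene = 0.0717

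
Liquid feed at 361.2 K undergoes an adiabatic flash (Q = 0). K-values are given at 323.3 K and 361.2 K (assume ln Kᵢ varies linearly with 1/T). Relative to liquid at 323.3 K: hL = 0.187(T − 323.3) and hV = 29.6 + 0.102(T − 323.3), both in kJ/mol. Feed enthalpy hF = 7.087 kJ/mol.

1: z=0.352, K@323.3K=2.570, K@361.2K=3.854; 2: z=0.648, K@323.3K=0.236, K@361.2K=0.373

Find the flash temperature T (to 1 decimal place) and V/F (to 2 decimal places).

Adiabatic flash: solve Rachford–Rice at each trial T, then check hF = ψ·hV(T) + (1−ψ)·hL(T).
  T = 323.3 K: K = (2.570, 0.236), RR gives ψ = 0.048, H_out = 1.421 kJ/mol
  T = 361.2 K: K = (3.854, 0.373), RR gives ψ = 0.334, H_out = 15.907 kJ/mol
  T = 342.2 K: K = (3.181, 0.300), RR gives ψ = 0.206, H_out = 9.300 kJ/mol
  T = 332.8 K: K = (2.870, 0.267), RR gives ψ = 0.134, H_out = 5.629 kJ/mol
  T = 337.5 K: K = (3.023, 0.284), RR gives ψ = 0.171, H_out = 7.512 kJ/mol
  T = 335.1 K: K = (2.944, 0.275), RR gives ψ = 0.152, H_out = 6.564 kJ/mol
Linear interpolation between T = 335.1 (H_out = 6.564) and T = 337.5 (H_out = 7.512) on hF = 7.087 gives T ≈ 336.4 K, at which ψ = 0.16.

T = 336.4 K, V/F = 0.16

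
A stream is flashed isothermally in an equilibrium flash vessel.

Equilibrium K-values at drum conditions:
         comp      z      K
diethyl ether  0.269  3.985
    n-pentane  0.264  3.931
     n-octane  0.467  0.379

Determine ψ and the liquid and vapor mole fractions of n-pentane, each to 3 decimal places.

Material balance + equilibrium reduce to Σ zᵢ(Kᵢ−1)/(1+ψ(Kᵢ−1)) = 0.
Feasibility: ΣzᵢKᵢ = 2.287, Σzᵢ/Kᵢ = 1.367 — both > 1, two phases present.
Iterate (Newton) starting at ψ = 0.5:
  ψ = 0.500: g = 0.2154, g' = -1.138 → ψ = 0.689
  ψ = 0.689: g = 0.0117, g' = -1.056 → ψ = 0.700
Converged at ψ = 0.700.
Compositions from xᵢ = zᵢ/(1+ψ(Kᵢ−1)), yᵢ = Kᵢxᵢ:
  diethyl ether: x = 0.087, y = 0.347
  n-pentane: x = 0.086, y = 0.340
  n-octane: x = 0.826, y = 0.313

ψ = 0.700, x_n-pentane = 0.086, y_n-pentane = 0.340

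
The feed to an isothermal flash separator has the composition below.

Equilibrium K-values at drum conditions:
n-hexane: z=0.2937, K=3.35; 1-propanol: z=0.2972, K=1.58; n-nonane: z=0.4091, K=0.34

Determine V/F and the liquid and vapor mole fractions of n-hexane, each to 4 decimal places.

V/F = 0.5598, x_n-hexane = 0.1268, y_n-hexane = 0.4249

Rachford–Rice: g(V/F) = Σ zᵢ(Kᵢ−1)/(1+V/F(Kᵢ−1)) = 0.
Feasibility: ΣzᵢKᵢ = 1.5926, Σzᵢ/Kᵢ = 1.4790 — both > 1, two phases present.
Newton iteration, V/F⁰ = 0.5:
  V/F = 0.5000: g = 0.04796, g' = -0.7999 → V/F = 0.5600
  V/F = 0.5600: g = -0.00015, g' = -0.8078 → V/F = 0.5598
Converged at V/F = 0.5598.
Compositions from xᵢ = zᵢ/(1+V/F(Kᵢ−1)), yᵢ = Kᵢxᵢ:
  n-hexane: x = 0.1268, y = 0.4249
  1-propanol: x = 0.2244, y = 0.3545
  n-nonane: x = 0.6488, y = 0.2206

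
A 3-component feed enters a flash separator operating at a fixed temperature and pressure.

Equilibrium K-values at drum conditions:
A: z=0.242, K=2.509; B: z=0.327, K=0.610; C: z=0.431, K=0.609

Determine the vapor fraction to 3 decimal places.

Newton–Raphson from ψ = 0.5:
  ψ = 0.500: g = -0.1598, g' = -0.358 → ψ = 0.053
  ψ = 0.053: g = 0.0357, g' = -0.593 → ψ = 0.113
  ψ = 0.113: g = 0.0020, g' = -0.528 → ψ = 0.117
Converged at ψ = 0.117.

ψ = 0.117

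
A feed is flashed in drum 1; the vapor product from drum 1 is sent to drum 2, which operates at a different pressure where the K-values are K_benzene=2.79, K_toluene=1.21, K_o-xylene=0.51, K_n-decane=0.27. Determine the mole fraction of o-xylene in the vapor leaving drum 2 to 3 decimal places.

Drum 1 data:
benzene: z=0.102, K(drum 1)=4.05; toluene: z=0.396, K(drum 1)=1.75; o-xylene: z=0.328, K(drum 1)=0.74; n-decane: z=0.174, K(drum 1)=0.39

y_o-xylene (drum 2) = 0.168

Drum 1:
Material balance + equilibrium reduce to Σ zᵢ(Kᵢ−1)/(1+ψ₁(Kᵢ−1)) = 0.
g(0) = ΣzᵢKᵢ − 1 = 0.417 and g(1) = 1 − Σzᵢ/Kᵢ = -0.141, so a root lies in (0, 1).
Newton iteration, ψ₁⁰ = 0.42:
  ψ₁ = 0.420: g = 0.1238, g' = -0.456 → ψ₁ = 0.691
  ψ₁ = 0.691: g = 0.0081, g' = -0.421 → ψ₁ = 0.711
Converged at ψ₁ = 0.711.
Drum-1 compositions:
  benzene: x = 0.032, y = 0.130
  toluene: x = 0.258, y = 0.452
  o-xylene: x = 0.402, y = 0.298
  n-decane: x = 0.307, y = 0.120
Drum-2 feed = drum-1 vapor: z₂ = (0.1304, 0.4521, 0.2977, 0.1198).
Drum 2:
Let ψ₂ = V/F and solve Σ zᵢ(Kᵢ−1)/(1+ψ₂(Kᵢ−1)) = 0.
Feasibility: ΣzᵢKᵢ = 1.095, Σzᵢ/Kᵢ = 1.448 — both > 1, two phases present.
Iterate (Newton) starting at ψ₂ = 0.5:
  ψ₂ = 0.500: g = -0.1218, g' = -0.416 → ψ₂ = 0.207
  ψ₂ = 0.207: g = -0.0042, g' = -0.418 → ψ₂ = 0.197
Converged at ψ₂ = 0.197.
  benzene: x = 0.096, y = 0.269
  toluene: x = 0.434, y = 0.525
  o-xylene: x = 0.330, y = 0.168
  n-decane: x = 0.140, y = 0.038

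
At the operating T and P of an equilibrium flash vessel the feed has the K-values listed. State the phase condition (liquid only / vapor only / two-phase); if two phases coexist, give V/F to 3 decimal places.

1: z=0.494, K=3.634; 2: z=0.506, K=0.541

two-phase, V/F = 0.884

ΣzᵢKᵢ = 2.069; Σzᵢ/Kᵢ = 1.071.
Both exceed 1, so a two-phase solution exists.
Let ψ = V/F and solve Σ zᵢ(Kᵢ−1)/(1+ψ(Kᵢ−1)) = 0.
Binary case is linear: z₁(K₁−1)(1+ψ(K₂−1)) + z₂(K₂−1)(1+ψ(K₁−1)) = 0
⇒ ψ = [z₁(K₁−1)+z₂(K₂−1)] / [−(K₁−1)(K₂−1)] = 1.0689/1.2090 = 0.884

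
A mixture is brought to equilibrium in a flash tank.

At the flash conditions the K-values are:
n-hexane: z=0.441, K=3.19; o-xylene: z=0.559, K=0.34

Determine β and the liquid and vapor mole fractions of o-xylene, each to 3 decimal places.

β = 0.413, x_o-xylene = 0.768, y_o-xylene = 0.261

Let β = V/F and solve Σ zᵢ(Kᵢ−1)/(1+β(Kᵢ−1)) = 0.
g(0) = ΣzᵢKᵢ − 1 = 0.597 and g(1) = 1 − Σzᵢ/Kᵢ = -0.782, so a root lies in (0, 1).
Binary case is linear: z₁(K₁−1)(1+β(K₂−1)) + z₂(K₂−1)(1+β(K₁−1)) = 0
⇒ β = [z₁(K₁−1)+z₂(K₂−1)] / [−(K₁−1)(K₂−1)] = 0.5969/1.4454 = 0.413
Compositions from xᵢ = zᵢ/(1+β(Kᵢ−1)), yᵢ = Kᵢxᵢ:
  n-hexane: x = 0.232, y = 0.739
  o-xylene: x = 0.768, y = 0.261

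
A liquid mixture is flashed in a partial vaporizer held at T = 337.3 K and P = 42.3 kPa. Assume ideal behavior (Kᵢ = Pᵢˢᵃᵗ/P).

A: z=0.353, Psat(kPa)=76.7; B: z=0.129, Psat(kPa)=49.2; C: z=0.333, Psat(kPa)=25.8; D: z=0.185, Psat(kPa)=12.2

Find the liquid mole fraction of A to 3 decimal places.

x_A = 0.320

Raoult's law: Kᵢ = Pᵢˢᵃᵗ/P = Pᵢˢᵃᵗ/42.3.
  K_A = 76.7/42.3 = 1.81324, K_B = 49.2/42.3 = 1.16312, K_C = 25.8/42.3 = 0.60993, K_D = 12.2/42.3 = 0.28842
Rachford–Rice: g(β) = Σ zᵢ(Kᵢ−1)/(1+β(Kᵢ−1)) = 0.
g(0) = ΣzᵢKᵢ − 1 = 0.047 and g(1) = 1 − Σzᵢ/Kᵢ = -0.493, so a root lies in (0, 1).
Iterate (Newton) starting at β = 0.5:
  β = 0.500: g = -0.1422, g' = -0.425 → β = 0.165
  β = 0.165: g = -0.0145, g' = -0.363 → β = 0.125
Converged at β = 0.125.
Compositions from xᵢ = zᵢ/(1+β(Kᵢ−1)), yᵢ = Kᵢxᵢ:
  A: x = 0.320, y = 0.581
  B: x = 0.126, y = 0.147
  C: x = 0.350, y = 0.214
  D: x = 0.203, y = 0.059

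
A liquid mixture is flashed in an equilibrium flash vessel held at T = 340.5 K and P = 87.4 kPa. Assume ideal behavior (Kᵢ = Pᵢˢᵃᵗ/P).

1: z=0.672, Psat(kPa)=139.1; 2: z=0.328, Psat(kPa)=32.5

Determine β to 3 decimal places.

Raoult's law: Kᵢ = Pᵢˢᵃᵗ/P = Pᵢˢᵃᵗ/87.4.
  K_1 = 139.1/87.4 = 1.59153, K_2 = 32.5/87.4 = 0.37185
Let β = V/F and solve Σ zᵢ(Kᵢ−1)/(1+β(Kᵢ−1)) = 0.
Feasibility: ΣzᵢKᵢ = 1.191, Σzᵢ/Kᵢ = 1.304 — both > 1, two phases present.
Binary case is linear: z₁(K₁−1)(1+β(K₂−1)) + z₂(K₂−1)(1+β(K₁−1)) = 0
⇒ β = [z₁(K₁−1)+z₂(K₂−1)] / [−(K₁−1)(K₂−1)] = 0.1915/0.3716 = 0.515

β = 0.515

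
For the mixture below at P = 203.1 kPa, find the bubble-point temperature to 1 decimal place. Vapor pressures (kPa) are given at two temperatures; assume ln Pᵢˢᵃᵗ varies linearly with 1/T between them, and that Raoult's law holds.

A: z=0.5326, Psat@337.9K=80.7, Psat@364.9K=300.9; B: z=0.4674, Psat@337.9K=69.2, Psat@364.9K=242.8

Bubble-point temperature: ΣzᵢPᵢˢᵃᵗ(T) = P. Interpolate ln Pᵢˢᵃᵗ = aᵢ + bᵢ/T.
  T = 337.9 K: ΣzᵢPᵢˢᵃᵗ = 75.32 kPa
  T = 364.9 K: ΣzᵢPᵢˢᵃᵗ = 273.74 kPa
  T = 351.4 K: ΣzᵢPᵢˢᵃᵗ = 147.18 kPa
  T = 358.1 K: ΣzᵢPᵢˢᵃᵗ = 201.43 kPa
  T = 361.5 K: ΣzᵢPᵢˢᵃᵗ = 235.16 kPa
  T = 359.8 K: ΣzᵢPᵢˢᵃᵗ = 217.72 kPa
Interpolating between 358.1 K and 359.8 K gives T ≈ 358.3 K.

T = 358.3 K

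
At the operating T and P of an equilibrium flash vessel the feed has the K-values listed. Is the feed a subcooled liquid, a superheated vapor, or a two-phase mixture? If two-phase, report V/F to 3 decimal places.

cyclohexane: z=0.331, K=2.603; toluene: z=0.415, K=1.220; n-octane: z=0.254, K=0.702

superheated vapor

ΣzᵢKᵢ = 1.546; Σzᵢ/Kᵢ = 0.829.
Since Σzᵢ/Kᵢ < 1 the mixture is above its dew point — single vapor phase.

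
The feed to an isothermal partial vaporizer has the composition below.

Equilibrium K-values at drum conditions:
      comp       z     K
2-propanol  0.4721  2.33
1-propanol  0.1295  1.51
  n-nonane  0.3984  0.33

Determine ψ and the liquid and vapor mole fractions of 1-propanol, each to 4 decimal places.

ψ = 0.5386, x_1-propanol = 0.1016, y_1-propanol = 0.1534

Newton iteration, ψ⁰ = 0.5:
  ψ = 0.5000: g = 0.02834, g' = -0.7270 → ψ = 0.5390
  ψ = 0.5390: g = -0.00028, g' = -0.7422 → ψ = 0.5386
Converged at ψ = 0.5386.
Compositions from xᵢ = zᵢ/(1+ψ(Kᵢ−1)), yᵢ = Kᵢxᵢ:
  2-propanol: x = 0.2751, y = 0.6409
  1-propanol: x = 0.1016, y = 0.1534
  n-nonane: x = 0.6233, y = 0.2057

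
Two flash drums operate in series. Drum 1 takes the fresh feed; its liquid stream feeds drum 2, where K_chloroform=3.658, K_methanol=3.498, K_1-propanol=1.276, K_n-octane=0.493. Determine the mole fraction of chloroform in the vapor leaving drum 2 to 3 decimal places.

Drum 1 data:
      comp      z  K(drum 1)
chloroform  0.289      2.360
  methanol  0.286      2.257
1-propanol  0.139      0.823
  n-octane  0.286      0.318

Drum 1:
Material balance + equilibrium reduce to Σ zᵢ(Kᵢ−1)/(1+ψ₁(Kᵢ−1)) = 0.
g(0) = ΣzᵢKᵢ − 1 = 0.533 and g(1) = 1 − Σzᵢ/Kᵢ = -0.317, so a root lies in (0, 1).
Iterate (Newton) starting at ψ₁ = 0.52:
  ψ₁ = 0.520: g = 0.1183, g' = -0.673 → ψ₁ = 0.696
  ψ₁ = 0.696: g = -0.0054, g' = -0.757 → ψ₁ = 0.688
Converged at ψ₁ = 0.688.
Drum-1 compositions:
  chloroform: x = 0.149, y = 0.352
  methanol: x = 0.153, y = 0.346
  1-propanol: x = 0.158, y = 0.130
  n-octane: x = 0.539, y = 0.171
Drum-2 feed = drum-1 liquid: z₂ = (0.1493, 0.1533, 0.1583, 0.5391).
Drum 2:
Rachford–Rice: g(ψ₂) = Σ zᵢ(Kᵢ−1)/(1+ψ₂(Kᵢ−1)) = 0.
Feasibility: ΣzᵢKᵢ = 1.550, Σzᵢ/Kᵢ = 1.302 — both > 1, two phases present.
Iterate (Newton) starting at ψ₂ = 0.37:
  ψ₂ = 0.370: g = 0.1022, g' = -0.746 → ψ₂ = 0.507
  ψ₂ = 0.507: g = 0.0084, g' = -0.638 → ψ₂ = 0.520
Converged at ψ₂ = 0.520.
  chloroform: x = 0.063, y = 0.229
  methanol: x = 0.067, y = 0.233
  1-propanol: x = 0.138, y = 0.177
  n-octane: x = 0.732, y = 0.361

y_chloroform (drum 2) = 0.229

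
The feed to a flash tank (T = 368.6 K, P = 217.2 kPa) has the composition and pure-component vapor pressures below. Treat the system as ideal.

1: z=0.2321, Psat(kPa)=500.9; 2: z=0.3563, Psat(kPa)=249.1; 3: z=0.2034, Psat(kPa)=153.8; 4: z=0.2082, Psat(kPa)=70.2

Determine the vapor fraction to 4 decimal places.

ψ = 0.3686

Raoult's law: Kᵢ = Pᵢˢᵃᵗ/P = Pᵢˢᵃᵗ/217.2.
  K_1 = 500.9/217.2 = 2.306169, K_2 = 249.1/217.2 = 1.146869, K_3 = 153.8/217.2 = 0.708103, K_4 = 70.2/217.2 = 0.323204
Let ψ = V/F and solve Σ zᵢ(Kᵢ−1)/(1+ψ(Kᵢ−1)) = 0.
Check two-phase: ΣzᵢKᵢ = 1.1552 > 1 and Σzᵢ/Kᵢ = 1.3427 > 1, so g(0) = 0.1552 > 0 and g(1) = -0.3427 < 0.
Iterate (Newton) starting at ψ = 0.43:
  ψ = 0.4300: g = -0.02329, g' = -0.3816 → ψ = 0.3690
  ψ = 0.3690: g = -0.00013, g' = -0.3784 → ψ = 0.3686
Converged at ψ = 0.3686.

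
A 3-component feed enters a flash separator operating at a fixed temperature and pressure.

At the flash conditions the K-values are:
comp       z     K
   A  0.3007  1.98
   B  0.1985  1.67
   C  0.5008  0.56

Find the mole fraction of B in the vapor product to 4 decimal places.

Newton iteration, ψ⁰ = 0.68:
  ψ = 0.6800: g = -0.04622, g' = -0.3435 → ψ = 0.5454
  ψ = 0.5454: g = -0.00049, g' = -0.3383 → ψ = 0.5440
Converged at ψ = 0.5440.
Compositions from xᵢ = zᵢ/(1+ψ(Kᵢ−1)), yᵢ = Kᵢxᵢ:
  A: x = 0.1961, y = 0.3884
  B: x = 0.1455, y = 0.2429
  C: x = 0.6584, y = 0.3687

y_B = 0.2429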